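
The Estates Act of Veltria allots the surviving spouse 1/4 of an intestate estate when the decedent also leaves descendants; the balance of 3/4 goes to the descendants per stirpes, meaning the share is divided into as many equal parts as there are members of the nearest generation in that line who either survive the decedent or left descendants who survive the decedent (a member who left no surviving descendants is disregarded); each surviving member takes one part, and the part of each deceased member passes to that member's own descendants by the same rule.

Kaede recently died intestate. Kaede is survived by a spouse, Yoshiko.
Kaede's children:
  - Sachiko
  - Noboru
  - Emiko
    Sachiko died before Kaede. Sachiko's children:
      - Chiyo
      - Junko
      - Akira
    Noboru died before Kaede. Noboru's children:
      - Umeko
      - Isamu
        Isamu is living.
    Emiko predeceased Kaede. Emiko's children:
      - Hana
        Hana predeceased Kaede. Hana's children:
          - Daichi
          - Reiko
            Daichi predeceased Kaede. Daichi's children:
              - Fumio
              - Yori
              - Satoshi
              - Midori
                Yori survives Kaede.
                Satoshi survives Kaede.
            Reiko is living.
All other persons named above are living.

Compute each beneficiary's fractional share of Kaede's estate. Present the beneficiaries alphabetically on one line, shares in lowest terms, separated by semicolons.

Yoshiko, as surviving spouse, takes 1/4.
The remaining 3/4 passes to Kaede's descendants per stirpes.
The 3/4 is divided into 3 equal shares of 1/4 among Sachiko, Noboru, Emiko.
Sachiko predeceased; the 1/4 allotted to Sachiko's branch passes to Sachiko's issue by representation.
The 1/4 is divided into 3 equal shares of 1/12 among Chiyo, Junko, Akira.
Chiyo is living and takes 1/12.
Junko is living and takes 1/12.
Akira is living and takes 1/12.
Noboru predeceased; the 1/4 allotted to Noboru's branch passes to Noboru's issue by representation.
The 1/4 is divided into 2 equal shares of 1/8 among Umeko, Isamu.
Umeko is living and takes 1/8.
Isamu is living and takes 1/8.
Emiko predeceased; the 1/4 allotted to Emiko's branch passes to Emiko's issue by representation.
Hana's line is the sole branch at this level, so the full 1/4 passes to Hana's issue by representation.
The 1/4 is divided into 2 equal shares of 1/8 among Daichi, Reiko.
Daichi predeceased; the 1/8 allotted to Daichi's branch passes to Daichi's issue by representation.
The 1/8 is divided into 4 equal shares of 1/32 among Fumio, Yori, Satoshi, Midori.
Fumio is living and takes 1/32.
Yori is living and takes 1/32.
Satoshi is living and takes 1/32.
Midori is living and takes 1/32.
Reiko is living and takes 1/8.

Akira 1/12; Chiyo 1/12; Fumio 1/32; Isamu 1/8; Junko 1/12; Midori 1/32; Reiko 1/8; Satoshi 1/32; Umeko 1/8; Yori 1/32; Yoshiko 1/4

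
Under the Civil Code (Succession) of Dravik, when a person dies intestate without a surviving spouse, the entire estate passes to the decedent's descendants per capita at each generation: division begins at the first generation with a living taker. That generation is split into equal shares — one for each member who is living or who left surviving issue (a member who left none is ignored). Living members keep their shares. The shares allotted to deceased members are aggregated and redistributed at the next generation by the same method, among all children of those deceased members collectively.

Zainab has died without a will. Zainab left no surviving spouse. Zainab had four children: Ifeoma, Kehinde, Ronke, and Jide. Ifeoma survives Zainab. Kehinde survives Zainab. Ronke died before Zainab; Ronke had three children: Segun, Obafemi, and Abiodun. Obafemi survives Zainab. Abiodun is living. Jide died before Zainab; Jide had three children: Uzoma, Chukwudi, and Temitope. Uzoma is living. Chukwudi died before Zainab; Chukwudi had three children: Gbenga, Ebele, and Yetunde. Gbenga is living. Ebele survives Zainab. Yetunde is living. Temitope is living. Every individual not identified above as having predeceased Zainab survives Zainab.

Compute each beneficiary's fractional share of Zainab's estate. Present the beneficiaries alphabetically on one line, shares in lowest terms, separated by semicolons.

There is no surviving spouse, so the entire estate passes to Zainab's descendants per capita at each generation.
At generation 1 (Ifeoma, Kehinde, Ronke, Jide) there are 4 shares of (1)/4 = 1/4 each.
Living: Ifeoma and Kehinde — each takes 1/4.
Deceased: Ronke and Jide. Their combined 1/2 is pooled and carried to generation 2.
At generation 2 (Segun, Obafemi, Abiodun, Uzoma, Chukwudi, Temitope) there are 6 shares of (1/2)/6 = 1/12 each.
Living: Segun, Obafemi, Abiodun, Uzoma, and Temitope — each takes 1/12.
Deceased: Chukwudi. That 1/12 share is carried to generation 3.
At generation 3 (Gbenga, Ebele, Yetunde) there are 3 shares of (1/12)/3 = 1/36 each.
Living: Gbenga, Ebele, and Yetunde — each takes 1/36.

Abiodun 1/12; Ebele 1/36; Gbenga 1/36; Ifeoma 1/4; Kehinde 1/4; Obafemi 1/12; Segun 1/12; Temitope 1/12; Uzoma 1/12; Yetunde 1/36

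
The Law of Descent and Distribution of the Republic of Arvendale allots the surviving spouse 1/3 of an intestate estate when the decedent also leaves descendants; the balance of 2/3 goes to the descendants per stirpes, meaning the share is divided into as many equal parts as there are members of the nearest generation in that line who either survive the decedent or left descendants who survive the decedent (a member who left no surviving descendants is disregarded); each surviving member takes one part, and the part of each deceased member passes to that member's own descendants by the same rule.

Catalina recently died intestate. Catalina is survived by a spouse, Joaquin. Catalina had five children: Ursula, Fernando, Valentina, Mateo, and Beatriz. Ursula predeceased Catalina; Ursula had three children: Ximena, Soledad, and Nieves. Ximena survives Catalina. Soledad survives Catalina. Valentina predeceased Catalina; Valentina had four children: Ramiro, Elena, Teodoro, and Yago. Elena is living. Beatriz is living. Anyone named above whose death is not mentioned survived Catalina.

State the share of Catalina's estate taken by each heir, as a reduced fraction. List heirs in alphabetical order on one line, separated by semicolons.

Joaquin, as surviving spouse, takes 1/3.
The remaining 2/3 passes to Catalina's descendants per stirpes.
The 2/3 is divided into 5 equal shares of 2/15 among Ursula, Fernando, Valentina, Mateo, Beatriz.
Ursula predeceased; the 2/15 allotted to Ursula's branch passes to Ursula's issue by representation.
The 2/15 is divided into 3 equal shares of 2/45 among Ximena, Soledad, Nieves.
Ximena is living and takes 2/45.
Soledad is living and takes 2/45.
Nieves is living and takes 2/45.
Fernando is living and takes 2/15.
Valentina predeceased; the 2/15 allotted to Valentina's branch passes to Valentina's issue by representation.
The 2/15 is divided into 4 equal shares of 1/30 among Ramiro, Elena, Teodoro, Yago.
Ramiro is living and takes 1/30.
Elena is living and takes 1/30.
Teodoro is living and takes 1/30.
Yago is living and takes 1/30.
Mateo is living and takes 2/15.
Beatriz is living and takes 2/15.

Beatriz 2/15; Elena 1/30; Fernando 2/15; Joaquin 1/3; Mateo 2/15; Nieves 2/45; Ramiro 1/30; Soledad 2/45; Teodoro 1/30; Ximena 2/45; Yago 1/30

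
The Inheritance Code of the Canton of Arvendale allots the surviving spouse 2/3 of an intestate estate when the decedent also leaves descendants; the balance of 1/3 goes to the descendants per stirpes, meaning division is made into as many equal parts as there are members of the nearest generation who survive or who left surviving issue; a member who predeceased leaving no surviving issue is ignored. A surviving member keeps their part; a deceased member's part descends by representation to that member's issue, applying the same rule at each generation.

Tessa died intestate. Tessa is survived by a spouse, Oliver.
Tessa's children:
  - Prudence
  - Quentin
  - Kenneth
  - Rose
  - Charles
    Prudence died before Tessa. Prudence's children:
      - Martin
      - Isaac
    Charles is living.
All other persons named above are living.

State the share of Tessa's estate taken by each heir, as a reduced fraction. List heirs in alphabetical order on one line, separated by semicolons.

Charles 1/15; Isaac 1/30; Kenneth 1/15; Martin 1/30; Oliver 2/3; Quentin 1/15; Rose 1/15

Oliver, as surviving spouse, takes 2/3.
The remaining 1/3 passes to Tessa's descendants per stirpes.
The 1/3 is divided into 5 equal shares of 1/15 among Prudence, Quentin, Kenneth, Rose, Charles.
Prudence predeceased; the 1/15 allotted to Prudence's branch passes to Prudence's issue by representation.
The 1/15 is divided into 2 equal shares of 1/30 among Martin, Isaac.
Martin is living and takes 1/30.
Isaac is living and takes 1/30.
Quentin is living and takes 1/15.
Kenneth is living and takes 1/15.
Rose is living and takes 1/15.
Charles is living and takes 1/15.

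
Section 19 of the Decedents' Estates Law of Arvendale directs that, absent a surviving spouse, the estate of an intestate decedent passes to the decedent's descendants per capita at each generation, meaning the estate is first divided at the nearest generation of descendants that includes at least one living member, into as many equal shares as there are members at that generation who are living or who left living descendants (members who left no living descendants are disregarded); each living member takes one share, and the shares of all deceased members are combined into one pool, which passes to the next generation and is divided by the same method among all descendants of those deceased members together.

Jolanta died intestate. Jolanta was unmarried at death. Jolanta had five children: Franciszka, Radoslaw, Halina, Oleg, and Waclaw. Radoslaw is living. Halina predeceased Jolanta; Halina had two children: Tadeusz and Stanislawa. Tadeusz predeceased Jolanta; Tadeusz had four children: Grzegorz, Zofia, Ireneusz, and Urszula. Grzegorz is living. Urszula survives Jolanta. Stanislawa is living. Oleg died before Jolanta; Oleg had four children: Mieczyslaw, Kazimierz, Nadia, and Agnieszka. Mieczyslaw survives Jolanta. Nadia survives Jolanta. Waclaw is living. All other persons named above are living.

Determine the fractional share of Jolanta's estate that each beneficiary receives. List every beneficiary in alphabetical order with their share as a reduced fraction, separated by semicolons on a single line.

Agnieszka 1/15; Franciszka 1/5; Grzegorz 1/60; Ireneusz 1/60; Kazimierz 1/15; Mieczyslaw 1/15; Nadia 1/15; Radoslaw 1/5; Stanislawa 1/15; Urszula 1/60; Waclaw 1/5; Zofia 1/60

There is no surviving spouse, so the entire estate passes to Jolanta's descendants per capita at each generation.
At generation 1 (Franciszka, Radoslaw, Halina, Oleg, Waclaw) there are 5 shares of (1)/5 = 1/5 each.
Living: Franciszka, Radoslaw, and Waclaw — each takes 1/5.
Deceased: Halina and Oleg. Their combined 2/5 is pooled and carried to generation 2.
At generation 2 (Tadeusz, Stanislawa, Mieczyslaw, Kazimierz, Nadia, Agnieszka) there are 6 shares of (2/5)/6 = 1/15 each.
Living: Stanislawa, Mieczyslaw, Kazimierz, Nadia, and Agnieszka — each takes 1/15.
Deceased: Tadeusz. That 1/15 share is carried to generation 3.
At generation 3 (Grzegorz, Zofia, Ireneusz, Urszula) there are 4 shares of (1/15)/4 = 1/60 each.
Living: Grzegorz, Zofia, Ireneusz, and Urszula — each takes 1/60.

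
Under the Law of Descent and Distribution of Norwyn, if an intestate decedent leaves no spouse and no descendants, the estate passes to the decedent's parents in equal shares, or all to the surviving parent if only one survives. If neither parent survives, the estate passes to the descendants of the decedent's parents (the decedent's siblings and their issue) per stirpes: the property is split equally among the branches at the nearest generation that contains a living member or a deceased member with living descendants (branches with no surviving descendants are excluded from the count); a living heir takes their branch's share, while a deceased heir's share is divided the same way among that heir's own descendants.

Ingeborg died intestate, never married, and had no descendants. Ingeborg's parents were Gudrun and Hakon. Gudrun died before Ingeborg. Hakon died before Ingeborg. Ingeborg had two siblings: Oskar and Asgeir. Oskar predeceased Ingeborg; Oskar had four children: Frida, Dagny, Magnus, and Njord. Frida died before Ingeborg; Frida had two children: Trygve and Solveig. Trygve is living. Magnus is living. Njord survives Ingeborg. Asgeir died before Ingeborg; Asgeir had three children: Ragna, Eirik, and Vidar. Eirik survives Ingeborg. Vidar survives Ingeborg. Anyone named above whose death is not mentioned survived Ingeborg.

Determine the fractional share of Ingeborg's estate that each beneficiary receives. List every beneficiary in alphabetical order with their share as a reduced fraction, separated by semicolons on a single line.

Neither parent survives and there are no descendants, so the estate passes to Ingeborg's siblings and their issue per stirpes.
The estate is divided into 2 equal shares of 1/2 among Oskar, Asgeir.
Oskar predeceased; the 1/2 allotted to Oskar's branch passes to Oskar's issue by representation.
The 1/2 is divided into 4 equal shares of 1/8 among Frida, Dagny, Magnus, Njord.
Frida predeceased; the 1/8 allotted to Frida's branch passes to Frida's issue by representation.
The 1/8 is divided into 2 equal shares of 1/16 among Trygve, Solveig.
Trygve is living and takes 1/16.
Solveig is living and takes 1/16.
Dagny is living and takes 1/8.
Magnus is living and takes 1/8.
Njord is living and takes 1/8.
Asgeir predeceased; the 1/2 allotted to Asgeir's branch passes to Asgeir's issue by representation.
The 1/2 is divided into 3 equal shares of 1/6 among Ragna, Eirik, Vidar.
Ragna is living and takes 1/6.
Eirik is living and takes 1/6.
Vidar is living and takes 1/6.

Dagny 1/8; Eirik 1/6; Magnus 1/8; Njord 1/8; Ragna 1/6; Solveig 1/16; Trygve 1/16; Vidar 1/6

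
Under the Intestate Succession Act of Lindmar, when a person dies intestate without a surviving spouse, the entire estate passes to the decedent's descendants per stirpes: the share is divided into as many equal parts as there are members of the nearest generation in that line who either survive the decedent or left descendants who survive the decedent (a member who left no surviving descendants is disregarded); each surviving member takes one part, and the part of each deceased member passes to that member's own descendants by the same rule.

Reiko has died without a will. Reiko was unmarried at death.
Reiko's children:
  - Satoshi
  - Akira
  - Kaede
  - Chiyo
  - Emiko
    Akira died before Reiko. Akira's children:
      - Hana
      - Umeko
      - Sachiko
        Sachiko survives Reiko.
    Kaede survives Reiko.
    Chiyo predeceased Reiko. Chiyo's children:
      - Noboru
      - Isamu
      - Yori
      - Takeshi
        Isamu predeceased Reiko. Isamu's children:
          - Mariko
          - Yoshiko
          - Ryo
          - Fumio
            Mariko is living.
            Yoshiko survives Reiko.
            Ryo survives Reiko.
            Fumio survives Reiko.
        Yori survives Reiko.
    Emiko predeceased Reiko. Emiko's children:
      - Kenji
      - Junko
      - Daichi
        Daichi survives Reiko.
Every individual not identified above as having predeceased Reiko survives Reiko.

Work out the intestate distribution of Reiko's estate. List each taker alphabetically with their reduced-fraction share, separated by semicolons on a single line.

There is no surviving spouse, so the entire estate passes to Reiko's descendants per stirpes.
The estate is divided into 5 equal shares of 1/5 among Satoshi, Akira, Kaede, Chiyo, Emiko.
Satoshi is living and takes 1/5.
Akira predeceased; the 1/5 allotted to Akira's branch passes to Akira's issue by representation.
The 1/5 is divided into 3 equal shares of 1/15 among Hana, Umeko, Sachiko.
Hana is living and takes 1/15.
Umeko is living and takes 1/15.
Sachiko is living and takes 1/15.
Kaede is living and takes 1/5.
Chiyo predeceased; the 1/5 allotted to Chiyo's branch passes to Chiyo's issue by representation.
The 1/5 is divided into 4 equal shares of 1/20 among Noboru, Isamu, Yori, Takeshi.
Noboru is living and takes 1/20.
Isamu predeceased; the 1/20 allotted to Isamu's branch passes to Isamu's issue by representation.
The 1/20 is divided into 4 equal shares of 1/80 among Mariko, Yoshiko, Ryo, Fumio.
Mariko is living and takes 1/80.
Yoshiko is living and takes 1/80.
Ryo is living and takes 1/80.
Fumio is living and takes 1/80.
Yori is living and takes 1/20.
Takeshi is living and takes 1/20.
Emiko predeceased; the 1/5 allotted to Emiko's branch passes to Emiko's issue by representation.
The 1/5 is divided into 3 equal shares of 1/15 among Kenji, Junko, Daichi.
Kenji is living and takes 1/15.
Junko is living and takes 1/15.
Daichi is living and takes 1/15.

Daichi 1/15; Fumio 1/80; Hana 1/15; Junko 1/15; Kaede 1/5; Kenji 1/15; Mariko 1/80; Noboru 1/20; Ryo 1/80; Sachiko 1/15; Satoshi 1/5; Takeshi 1/20; Umeko 1/15; Yori 1/20; Yoshiko 1/80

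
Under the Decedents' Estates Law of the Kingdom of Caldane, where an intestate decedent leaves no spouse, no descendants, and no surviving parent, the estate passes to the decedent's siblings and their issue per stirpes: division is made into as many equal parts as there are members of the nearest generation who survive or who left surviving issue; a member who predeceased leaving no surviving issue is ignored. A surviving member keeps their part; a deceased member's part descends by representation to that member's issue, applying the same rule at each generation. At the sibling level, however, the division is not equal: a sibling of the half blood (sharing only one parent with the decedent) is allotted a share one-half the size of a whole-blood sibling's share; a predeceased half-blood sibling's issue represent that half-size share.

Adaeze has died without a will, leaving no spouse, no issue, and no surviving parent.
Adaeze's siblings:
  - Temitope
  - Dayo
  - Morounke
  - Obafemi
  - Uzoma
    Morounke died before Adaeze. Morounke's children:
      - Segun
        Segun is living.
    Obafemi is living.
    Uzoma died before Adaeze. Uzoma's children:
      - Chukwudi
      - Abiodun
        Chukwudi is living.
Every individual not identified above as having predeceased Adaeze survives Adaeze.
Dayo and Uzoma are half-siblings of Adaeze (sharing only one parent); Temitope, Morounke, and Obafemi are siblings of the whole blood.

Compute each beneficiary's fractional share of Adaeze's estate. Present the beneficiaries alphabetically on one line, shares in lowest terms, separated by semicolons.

Abiodun 1/16; Chukwudi 1/16; Dayo 1/8; Obafemi 1/4; Segun 1/4; Temitope 1/4

No spouse, descendants, or parent survives, so the estate passes to Adaeze's siblings per stirpes.
Half-blood siblings count for one-half the weight of whole-blood siblings at the initial division.
Dividing 1 in proportion to weights (total weight 4): Temitope (weight 1) → 1/4; Dayo (weight 1/2) → 1/8; Morounke (weight 1) → 1/4; Obafemi (weight 1) → 1/4; Uzoma (weight 1/2) → 1/8.
Temitope is living and takes 1/4.
Dayo is living and takes 1/8.
Morounke predeceased; the 1/4 allotted to Morounke's branch passes to Morounke's issue by representation.
Segun is the sole taker at this level and receives the full 1/4.
Obafemi is living and takes 1/4.
Uzoma predeceased; the 1/8 allotted to Uzoma's branch passes to Uzoma's issue by representation.
The 1/8 is divided into 2 equal shares of 1/16 among Chukwudi, Abiodun.
Chukwudi is living and takes 1/16.
Abiodun is living and takes 1/16.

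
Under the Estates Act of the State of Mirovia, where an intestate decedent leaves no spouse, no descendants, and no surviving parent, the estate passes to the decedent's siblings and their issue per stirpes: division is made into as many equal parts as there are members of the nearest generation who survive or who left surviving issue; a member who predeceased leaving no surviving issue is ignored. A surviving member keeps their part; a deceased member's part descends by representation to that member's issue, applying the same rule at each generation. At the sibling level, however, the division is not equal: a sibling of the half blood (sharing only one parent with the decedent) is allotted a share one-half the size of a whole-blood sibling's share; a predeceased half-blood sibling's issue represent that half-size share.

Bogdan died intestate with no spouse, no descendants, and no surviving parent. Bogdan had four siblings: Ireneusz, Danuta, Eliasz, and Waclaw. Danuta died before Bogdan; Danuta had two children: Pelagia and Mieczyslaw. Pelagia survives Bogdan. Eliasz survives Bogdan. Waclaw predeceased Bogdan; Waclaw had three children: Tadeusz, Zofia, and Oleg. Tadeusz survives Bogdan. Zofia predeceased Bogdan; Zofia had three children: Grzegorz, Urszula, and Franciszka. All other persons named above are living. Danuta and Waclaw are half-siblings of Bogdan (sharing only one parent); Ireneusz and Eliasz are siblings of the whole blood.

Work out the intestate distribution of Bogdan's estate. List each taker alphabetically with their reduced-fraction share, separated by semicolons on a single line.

Eliasz 1/3; Franciszka 1/54; Grzegorz 1/54; Ireneusz 1/3; Mieczyslaw 1/12; Oleg 1/18; Pelagia 1/12; Tadeusz 1/18; Urszula 1/54

No spouse, descendants, or parent survives, so the estate passes to Bogdan's siblings per stirpes.
Half-blood siblings count for one-half the weight of whole-blood siblings at the initial division.
Dividing 1 in proportion to weights (total weight 3): Ireneusz (weight 1) → 1/3; Danuta (weight 1/2) → 1/6; Eliasz (weight 1) → 1/3; Waclaw (weight 1/2) → 1/6.
Ireneusz is living and takes 1/3.
Danuta predeceased; the 1/6 allotted to Danuta's branch passes to Danuta's issue by representation.
The 1/6 is divided into 2 equal shares of 1/12 among Pelagia, Mieczyslaw.
Pelagia is living and takes 1/12.
Mieczyslaw is living and takes 1/12.
Eliasz is living and takes 1/3.
Waclaw predeceased; the 1/6 allotted to Waclaw's branch passes to Waclaw's issue by representation.
The 1/6 is divided into 3 equal shares of 1/18 among Tadeusz, Zofia, Oleg.
Tadeusz is living and takes 1/18.
Zofia predeceased; the 1/18 allotted to Zofia's branch passes to Zofia's issue by representation.
The 1/18 is divided into 3 equal shares of 1/54 among Grzegorz, Urszula, Franciszka.
Grzegorz is living and takes 1/54.
Urszula is living and takes 1/54.
Franciszka is living and takes 1/54.
Oleg is living and takes 1/18.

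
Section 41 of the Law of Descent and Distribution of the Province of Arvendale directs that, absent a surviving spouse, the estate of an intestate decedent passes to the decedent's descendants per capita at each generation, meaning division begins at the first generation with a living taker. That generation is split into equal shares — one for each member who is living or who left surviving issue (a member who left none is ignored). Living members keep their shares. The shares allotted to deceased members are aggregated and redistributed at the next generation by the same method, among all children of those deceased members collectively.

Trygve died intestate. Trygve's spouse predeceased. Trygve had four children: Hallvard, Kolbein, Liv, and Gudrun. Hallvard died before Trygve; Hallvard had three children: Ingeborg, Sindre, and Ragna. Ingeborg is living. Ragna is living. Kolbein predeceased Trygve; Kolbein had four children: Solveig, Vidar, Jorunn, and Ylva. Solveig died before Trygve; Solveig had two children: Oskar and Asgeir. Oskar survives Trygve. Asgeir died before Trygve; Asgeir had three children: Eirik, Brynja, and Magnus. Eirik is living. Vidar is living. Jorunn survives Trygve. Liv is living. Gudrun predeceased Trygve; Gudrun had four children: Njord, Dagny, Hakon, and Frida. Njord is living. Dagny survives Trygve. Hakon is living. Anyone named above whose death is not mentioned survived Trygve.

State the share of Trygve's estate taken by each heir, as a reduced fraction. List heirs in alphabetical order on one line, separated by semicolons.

There is no surviving spouse, so the entire estate passes to Trygve's descendants per capita at each generation.
At generation 1 (Hallvard, Kolbein, Liv, Gudrun) there are 4 shares of (1)/4 = 1/4 each.
Living: Liv — each takes 1/4.
Deceased: Hallvard, Kolbein, and Gudrun. Their combined 3/4 is pooled and carried to generation 2.
At generation 2 (Ingeborg, Sindre, Ragna, Solveig, Vidar, Jorunn, Ylva, Njord, Dagny, Hakon, Frida) there are 11 shares of (3/4)/11 = 3/44 each.
Living: Ingeborg, Sindre, Ragna, Vidar, Jorunn, Ylva, Njord, Dagny, Hakon, and Frida — each takes 3/44.
Deceased: Solveig. That 3/44 share is carried to generation 3.
At generation 3 (Oskar, Asgeir) there are 2 shares of (3/44)/2 = 3/88 each.
Living: Oskar — each takes 3/88.
Deceased: Asgeir. That 3/88 share is carried to generation 4.
At generation 4 (Eirik, Brynja, Magnus) there are 3 shares of (3/88)/3 = 1/88 each.
Living: Eirik, Brynja, and Magnus — each takes 1/88.

Brynja 1/88; Dagny 3/44; Eirik 1/88; Frida 3/44; Hakon 3/44; Ingeborg 3/44; Jorunn 3/44; Liv 1/4; Magnus 1/88; Njord 3/44; Oskar 3/88; Ragna 3/44; Sindre 3/44; Vidar 3/44; Ylva 3/44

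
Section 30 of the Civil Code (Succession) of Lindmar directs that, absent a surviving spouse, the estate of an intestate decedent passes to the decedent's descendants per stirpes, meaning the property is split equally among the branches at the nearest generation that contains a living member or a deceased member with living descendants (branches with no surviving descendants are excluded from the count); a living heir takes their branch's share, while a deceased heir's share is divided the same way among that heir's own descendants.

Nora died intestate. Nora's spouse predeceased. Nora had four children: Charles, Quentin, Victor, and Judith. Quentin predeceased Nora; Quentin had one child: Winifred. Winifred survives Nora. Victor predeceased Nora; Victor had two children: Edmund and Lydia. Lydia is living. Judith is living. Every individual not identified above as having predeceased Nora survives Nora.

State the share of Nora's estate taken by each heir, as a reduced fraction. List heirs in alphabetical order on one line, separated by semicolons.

There is no surviving spouse, so the entire estate passes to Nora's descendants per stirpes.
The estate is divided into 4 equal shares of 1/4 among Charles, Quentin, Victor, Judith.
Charles is living and takes 1/4.
Quentin predeceased; the 1/4 allotted to Quentin's branch passes to Quentin's issue by representation.
Winifred is the sole taker at this level and receives the full 1/4.
Victor predeceased; the 1/4 allotted to Victor's branch passes to Victor's issue by representation.
The 1/4 is divided into 2 equal shares of 1/8 among Edmund, Lydia.
Edmund is living and takes 1/8.
Lydia is living and takes 1/8.
Judith is living and takes 1/4.

Charles 1/4; Edmund 1/8; Judith 1/4; Lydia 1/8; Winifred 1/4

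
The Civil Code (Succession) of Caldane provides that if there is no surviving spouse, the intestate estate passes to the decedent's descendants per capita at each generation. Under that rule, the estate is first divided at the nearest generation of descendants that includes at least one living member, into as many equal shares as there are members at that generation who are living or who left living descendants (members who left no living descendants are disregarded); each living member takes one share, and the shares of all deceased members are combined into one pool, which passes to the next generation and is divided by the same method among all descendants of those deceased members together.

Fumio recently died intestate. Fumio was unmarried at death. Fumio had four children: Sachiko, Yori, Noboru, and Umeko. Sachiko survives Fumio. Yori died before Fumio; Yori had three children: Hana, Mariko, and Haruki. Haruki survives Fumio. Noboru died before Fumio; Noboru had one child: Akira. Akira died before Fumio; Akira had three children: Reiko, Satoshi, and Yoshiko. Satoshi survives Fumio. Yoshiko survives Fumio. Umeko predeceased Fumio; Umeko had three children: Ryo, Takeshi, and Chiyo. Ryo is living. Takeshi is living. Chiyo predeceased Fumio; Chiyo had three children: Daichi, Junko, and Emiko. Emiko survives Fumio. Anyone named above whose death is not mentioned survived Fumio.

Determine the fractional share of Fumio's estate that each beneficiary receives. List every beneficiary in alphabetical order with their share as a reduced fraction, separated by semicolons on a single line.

There is no surviving spouse, so the entire estate passes to Fumio's descendants per capita at each generation.
At generation 1 (Sachiko, Yori, Noboru, Umeko) there are 4 shares of (1)/4 = 1/4 each.
Living: Sachiko — each takes 1/4.
Deceased: Yori, Noboru, and Umeko. Their combined 3/4 is pooled and carried to generation 2.
At generation 2 (Hana, Mariko, Haruki, Akira, Ryo, Takeshi, Chiyo) there are 7 shares of (3/4)/7 = 3/28 each.
Living: Hana, Mariko, Haruki, Ryo, and Takeshi — each takes 3/28.
Deceased: Akira and Chiyo. Their combined 3/14 is pooled and carried to generation 3.
At generation 3 (Reiko, Satoshi, Yoshiko, Daichi, Junko, Emiko) there are 6 shares of (3/14)/6 = 1/28 each.
Living: Reiko, Satoshi, Yoshiko, Daichi, Junko, and Emiko — each takes 1/28.

Daichi 1/28; Emiko 1/28; Hana 3/28; Haruki 3/28; Junko 1/28; Mariko 3/28; Reiko 1/28; Ryo 3/28; Sachiko 1/4; Satoshi 1/28; Takeshi 3/28; Yoshiko 1/28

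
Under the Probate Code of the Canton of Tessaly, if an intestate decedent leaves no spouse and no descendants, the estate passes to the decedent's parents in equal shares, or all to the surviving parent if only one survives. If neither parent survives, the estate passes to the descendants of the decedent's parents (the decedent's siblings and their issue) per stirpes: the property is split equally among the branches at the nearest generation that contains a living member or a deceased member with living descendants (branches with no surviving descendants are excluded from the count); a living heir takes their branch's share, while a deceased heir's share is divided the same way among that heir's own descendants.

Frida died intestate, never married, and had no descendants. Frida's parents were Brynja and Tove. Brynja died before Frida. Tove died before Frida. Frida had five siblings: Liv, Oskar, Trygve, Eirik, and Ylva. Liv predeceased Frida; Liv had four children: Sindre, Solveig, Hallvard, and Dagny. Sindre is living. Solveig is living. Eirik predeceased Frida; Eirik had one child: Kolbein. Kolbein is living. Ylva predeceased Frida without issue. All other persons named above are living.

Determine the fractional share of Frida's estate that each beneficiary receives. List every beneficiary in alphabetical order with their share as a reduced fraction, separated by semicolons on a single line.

Neither parent survives and there are no descendants, so the estate passes to Frida's siblings and their issue per stirpes.
Ylva left no surviving issue, so that branch lapses and is disregarded.
The estate is divided into 4 equal shares of 1/4 among Liv, Oskar, Trygve, Eirik.
Liv predeceased; the 1/4 allotted to Liv's branch passes to Liv's issue by representation.
The 1/4 is divided into 4 equal shares of 1/16 among Sindre, Solveig, Hallvard, Dagny.
Sindre is living and takes 1/16.
Solveig is living and takes 1/16.
Hallvard is living and takes 1/16.
Dagny is living and takes 1/16.
Oskar is living and takes 1/4.
Trygve is living and takes 1/4.
Eirik predeceased; the 1/4 allotted to Eirik's branch passes to Eirik's issue by representation.
Kolbein is the sole taker at this level and receives the full 1/4.

Dagny 1/16; Hallvard 1/16; Kolbein 1/4; Oskar 1/4; Sindre 1/16; Solveig 1/16; Trygve 1/4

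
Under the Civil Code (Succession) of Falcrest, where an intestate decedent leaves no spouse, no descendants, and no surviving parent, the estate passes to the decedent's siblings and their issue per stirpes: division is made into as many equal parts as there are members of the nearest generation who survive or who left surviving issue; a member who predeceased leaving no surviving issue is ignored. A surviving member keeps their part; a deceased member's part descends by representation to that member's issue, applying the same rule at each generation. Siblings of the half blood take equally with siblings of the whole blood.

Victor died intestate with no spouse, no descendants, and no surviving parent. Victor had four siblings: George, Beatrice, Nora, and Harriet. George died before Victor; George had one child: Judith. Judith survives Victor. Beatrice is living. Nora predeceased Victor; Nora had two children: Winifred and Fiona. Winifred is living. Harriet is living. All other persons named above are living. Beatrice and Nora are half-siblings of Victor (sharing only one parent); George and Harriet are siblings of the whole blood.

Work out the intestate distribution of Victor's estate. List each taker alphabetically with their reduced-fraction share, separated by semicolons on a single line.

No spouse, descendants, or parent survives, so the estate passes to Victor's siblings per stirpes.
Half-blood and whole-blood siblings take equally under the stated rule.
The estate is divided into 4 equal shares of 1/4 among George, Beatrice, Nora, Harriet.
George predeceased; the 1/4 allotted to George's branch passes to George's issue by representation.
Judith is the sole taker at this level and receives the full 1/4.
Beatrice is living and takes 1/4.
Nora predeceased; the 1/4 allotted to Nora's branch passes to Nora's issue by representation.
The 1/4 is divided into 2 equal shares of 1/8 among Winifred, Fiona.
Winifred is living and takes 1/8.
Fiona is living and takes 1/8.
Harriet is living and takes 1/4.

Beatrice 1/4; Fiona 1/8; Harriet 1/4; Judith 1/4; Winifred 1/8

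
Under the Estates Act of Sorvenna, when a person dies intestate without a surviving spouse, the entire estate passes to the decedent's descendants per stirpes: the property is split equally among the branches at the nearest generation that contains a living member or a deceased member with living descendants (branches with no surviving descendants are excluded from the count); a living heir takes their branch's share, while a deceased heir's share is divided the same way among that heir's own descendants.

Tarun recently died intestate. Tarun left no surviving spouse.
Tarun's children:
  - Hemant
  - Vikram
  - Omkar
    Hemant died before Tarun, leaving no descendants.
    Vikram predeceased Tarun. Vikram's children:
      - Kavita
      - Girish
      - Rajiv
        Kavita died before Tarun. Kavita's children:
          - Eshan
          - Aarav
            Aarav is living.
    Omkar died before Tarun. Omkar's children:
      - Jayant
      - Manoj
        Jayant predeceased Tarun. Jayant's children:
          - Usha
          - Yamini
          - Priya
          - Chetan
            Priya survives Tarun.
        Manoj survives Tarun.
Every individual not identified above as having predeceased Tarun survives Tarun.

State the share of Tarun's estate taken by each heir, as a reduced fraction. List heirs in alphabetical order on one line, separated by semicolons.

Aarav 1/12; Chetan 1/16; Eshan 1/12; Girish 1/6; Manoj 1/4; Priya 1/16; Rajiv 1/6; Usha 1/16; Yamini 1/16

There is no surviving spouse, so the entire estate passes to Tarun's descendants per stirpes.
Hemant left no surviving issue, so that branch lapses and is disregarded.
The estate is divided into 2 equal shares of 1/2 among Vikram, Omkar.
Vikram predeceased; the 1/2 allotted to Vikram's branch passes to Vikram's issue by representation.
The 1/2 is divided into 3 equal shares of 1/6 among Kavita, Girish, Rajiv.
Kavita predeceased; the 1/6 allotted to Kavita's branch passes to Kavita's issue by representation.
The 1/6 is divided into 2 equal shares of 1/12 among Eshan, Aarav.
Eshan is living and takes 1/12.
Aarav is living and takes 1/12.
Girish is living and takes 1/6.
Rajiv is living and takes 1/6.
Omkar predeceased; the 1/2 allotted to Omkar's branch passes to Omkar's issue by representation.
The 1/2 is divided into 2 equal shares of 1/4 among Jayant, Manoj.
Jayant predeceased; the 1/4 allotted to Jayant's branch passes to Jayant's issue by representation.
The 1/4 is divided into 4 equal shares of 1/16 among Usha, Yamini, Priya, Chetan.
Usha is living and takes 1/16.
Yamini is living and takes 1/16.
Priya is living and takes 1/16.
Chetan is living and takes 1/16.
Manoj is living and takes 1/4.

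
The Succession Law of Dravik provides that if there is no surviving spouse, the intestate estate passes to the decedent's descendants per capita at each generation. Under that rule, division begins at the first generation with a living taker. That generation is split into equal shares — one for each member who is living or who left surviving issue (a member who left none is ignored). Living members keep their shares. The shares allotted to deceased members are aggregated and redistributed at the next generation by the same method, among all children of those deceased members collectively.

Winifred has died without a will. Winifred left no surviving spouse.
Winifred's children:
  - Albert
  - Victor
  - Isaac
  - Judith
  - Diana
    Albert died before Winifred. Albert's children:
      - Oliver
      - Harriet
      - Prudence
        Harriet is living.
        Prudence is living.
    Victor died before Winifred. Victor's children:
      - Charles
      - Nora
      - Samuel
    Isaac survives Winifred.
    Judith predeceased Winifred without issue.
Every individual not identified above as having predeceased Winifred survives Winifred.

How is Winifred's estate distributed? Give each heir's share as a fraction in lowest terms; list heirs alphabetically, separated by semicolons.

There is no surviving spouse, so the entire estate passes to Winifred's descendants per capita at each generation.
At generation 1 (Albert, Victor, Isaac, Diana) there are 4 shares of (1)/4 = 1/4 each.
Living: Isaac and Diana — each takes 1/4.
Deceased: Albert and Victor. Their combined 1/2 is pooled and carried to generation 2.
At generation 2 (Oliver, Harriet, Prudence, Charles, Nora, Samuel) there are 6 shares of (1/2)/6 = 1/12 each.
Living: Oliver, Harriet, Prudence, Charles, Nora, and Samuel — each takes 1/12.

Charles 1/12; Diana 1/4; Harriet 1/12; Isaac 1/4; Nora 1/12; Oliver 1/12; Prudence 1/12; Samuel 1/12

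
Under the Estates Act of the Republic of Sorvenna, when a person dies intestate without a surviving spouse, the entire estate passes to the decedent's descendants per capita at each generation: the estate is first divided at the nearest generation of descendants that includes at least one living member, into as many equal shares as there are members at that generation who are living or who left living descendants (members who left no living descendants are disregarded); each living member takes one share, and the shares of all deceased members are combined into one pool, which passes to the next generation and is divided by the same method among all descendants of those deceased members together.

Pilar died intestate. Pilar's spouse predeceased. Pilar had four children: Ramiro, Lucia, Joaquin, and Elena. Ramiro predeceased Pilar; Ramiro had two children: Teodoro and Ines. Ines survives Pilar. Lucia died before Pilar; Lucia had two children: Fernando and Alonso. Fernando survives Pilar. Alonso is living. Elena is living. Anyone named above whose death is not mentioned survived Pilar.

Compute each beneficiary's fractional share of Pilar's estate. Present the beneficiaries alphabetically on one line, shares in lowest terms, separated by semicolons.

There is no surviving spouse, so the entire estate passes to Pilar's descendants per capita at each generation.
At generation 1 (Ramiro, Lucia, Joaquin, Elena) there are 4 shares of (1)/4 = 1/4 each.
Living: Joaquin and Elena — each takes 1/4.
Deceased: Ramiro and Lucia. Their combined 1/2 is pooled and carried to generation 2.
At generation 2 (Teodoro, Ines, Fernando, Alonso) there are 4 shares of (1/2)/4 = 1/8 each.
Living: Teodoro, Ines, Fernando, and Alonso — each takes 1/8.

Alonso 1/8; Elena 1/4; Fernando 1/8; Ines 1/8; Joaquin 1/4; Teodoro 1/8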